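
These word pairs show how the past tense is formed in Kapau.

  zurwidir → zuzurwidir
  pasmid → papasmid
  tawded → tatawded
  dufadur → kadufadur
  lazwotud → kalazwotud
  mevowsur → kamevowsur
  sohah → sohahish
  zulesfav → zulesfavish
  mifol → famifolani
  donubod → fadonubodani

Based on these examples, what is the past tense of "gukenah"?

gukenahish

zurwidir and dufadur both end in -r yet inflect differently (zuzurwidir, kadufadur), so the final letter is not what conditions the rule; the last vowel is.
"gukenah" has last vowel 'a'. The stems whose last vowel is 'a' (sohah → sohahish, zulesfav → zulesfavish) add -ish.
The other patterns: stems whose last vowel is 'e' or 'i' repeat the first consonant+vowel as a prefix; stems whose last vowel is 'u' add the prefix ka-; stems whose last vowel is 'o' add fa- … -ani around the stem.
So gukenah → gukenahish.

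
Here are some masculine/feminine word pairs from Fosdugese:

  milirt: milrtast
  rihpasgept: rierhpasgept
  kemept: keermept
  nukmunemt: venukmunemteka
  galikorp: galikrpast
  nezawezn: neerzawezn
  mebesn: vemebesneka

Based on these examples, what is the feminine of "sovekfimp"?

milirt and nukmunemt both end in -t yet inflect differently (milrtast, venukmunemteka), so the final letter is not what conditions the rule; the second-to-last letter is.
"sovekfimp" has second-to-last letter 'm'. The one such stem in the data (nukmunemt → venukmunemteka) adds ve- … -eka around the stem, so the same rule applies.
The other patterns: stems whose second-to-last letter is 'r' delete the last vowel and add -ast; stems whose second-to-last letter is 'p' or 'z' insert -er- after the first vowel.
So sovekfimp → vesovekfimpeka.

vesovekfimpeka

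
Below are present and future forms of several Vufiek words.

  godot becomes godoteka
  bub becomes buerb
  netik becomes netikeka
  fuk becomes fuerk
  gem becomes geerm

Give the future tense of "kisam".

"kisam" has 2 vowels. The stems with 2 vowels (netik → netikeka, godot → godoteka) add -eka.
So kisam → kisameka.

kisameka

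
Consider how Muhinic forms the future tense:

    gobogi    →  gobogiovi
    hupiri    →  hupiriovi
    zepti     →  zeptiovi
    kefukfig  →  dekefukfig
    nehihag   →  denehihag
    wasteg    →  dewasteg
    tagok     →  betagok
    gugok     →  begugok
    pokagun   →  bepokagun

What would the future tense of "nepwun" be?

benepwun

gobogi and kefukfig both have last vowel 'i' yet inflect differently (gobogiovi, dekefukfig), so the last vowel is not what conditions the rule; the final letter is.
"nepwun" ends in -n. The one such stem in the data (pokagun → bepokagun) adds the prefix be-, so the same rule applies.
The other patterns: stems ending in -i add -ovi; stems ending in -g add the prefix de-.
So nepwun → benepwun.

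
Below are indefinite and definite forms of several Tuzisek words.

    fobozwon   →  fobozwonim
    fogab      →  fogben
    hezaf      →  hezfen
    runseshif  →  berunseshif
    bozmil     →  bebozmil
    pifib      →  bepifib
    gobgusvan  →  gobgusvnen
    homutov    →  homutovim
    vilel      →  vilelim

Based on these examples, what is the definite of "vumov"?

pifib and fogab both end in -b yet inflect differently (bepifib, fogben), so the final letter is not what conditions the rule; the last vowel is.
"vumov" has last vowel 'o'. The stems whose last vowel is 'o' (homutov → homutovim, fobozwon → fobozwonim) add -im.
The other patterns: stems whose last vowel is 'i' add the prefix be-; stems whose last vowel is 'a' delete the last vowel and add -en.
So vumov → vumovim.

vumovim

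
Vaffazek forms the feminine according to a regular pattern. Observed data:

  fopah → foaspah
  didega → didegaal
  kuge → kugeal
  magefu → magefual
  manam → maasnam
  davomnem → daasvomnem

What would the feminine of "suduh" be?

fopah and didega both have last vowel 'a' yet inflect differently (foaspah, didegaal), so the last vowel is not what conditions the rule; whether the stem ends in a vowel or a consonant is.
"suduh" ends in a consonant. The stems ending in a consonant (fopah → foaspah, manam → maasnam, davomnem → daasvomnem) insert -as- after the first vowel.
So suduh → suasduh.

suasduh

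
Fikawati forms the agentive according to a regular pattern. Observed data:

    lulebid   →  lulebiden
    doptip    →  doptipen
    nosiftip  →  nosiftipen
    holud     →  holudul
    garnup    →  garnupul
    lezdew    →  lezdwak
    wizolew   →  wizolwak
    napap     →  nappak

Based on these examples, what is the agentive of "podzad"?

lulebid and holud both end in -d yet inflect differently (lulebiden, holudul), so the final letter is not what conditions the rule; the last vowel is.
"podzad" has last vowel 'a'. The one such stem in the data (napap → nappak) deletes the last vowel and adds -ak (as do lezdew, wizolew), so the same rule applies.
The other patterns: stems whose last vowel is 'i' add -en; stems whose last vowel is 'u' add -ul.
So podzad → podzdak.

podzdak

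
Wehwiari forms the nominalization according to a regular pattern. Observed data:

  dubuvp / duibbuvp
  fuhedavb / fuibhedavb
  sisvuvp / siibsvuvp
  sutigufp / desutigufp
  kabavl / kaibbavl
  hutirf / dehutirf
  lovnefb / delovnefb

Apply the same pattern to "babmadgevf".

baibbmadgevf

sisvuvp and sutigufp both end in -p yet inflect differently (siibsvuvp, desutigufp), so the final letter is not what conditions the rule; the second-to-last letter is.
"babmadgevf" has second-to-last letter 'v'. The stems whose second-to-last letter is 'v' (sisvuvp → siibsvuvp, fuhedavb → fuibhedavb, dubuvp → duibbuvp) insert -ib- after the first vowel.
So babmadgevf → baibbmadgevf.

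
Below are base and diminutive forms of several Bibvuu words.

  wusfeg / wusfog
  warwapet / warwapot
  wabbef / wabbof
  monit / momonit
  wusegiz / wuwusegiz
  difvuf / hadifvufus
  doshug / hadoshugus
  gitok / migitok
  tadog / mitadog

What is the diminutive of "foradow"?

warwapet and monit both end in -t yet inflect differently (warwapot, momonit), so the final letter is not what conditions the rule; the last vowel is.
"foradow" has last vowel 'o'. The stems whose last vowel is 'o' (gitok → migitok, tadog → mitadog) add the prefix mi-.
So foradow → miforadow.

miforadow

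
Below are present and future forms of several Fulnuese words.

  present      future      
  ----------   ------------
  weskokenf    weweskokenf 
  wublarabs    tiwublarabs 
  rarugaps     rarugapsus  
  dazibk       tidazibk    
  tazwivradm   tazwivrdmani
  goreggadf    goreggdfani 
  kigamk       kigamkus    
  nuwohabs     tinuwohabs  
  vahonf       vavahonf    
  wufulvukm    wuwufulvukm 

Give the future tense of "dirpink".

tazwivradm and wufulvukm both end in -m yet inflect differently (tazwivrdmani, wuwufulvukm), so the final letter is not what conditions the rule; the second-to-last letter is.
"dirpink" has second-to-last letter 'n'. The stems whose second-to-last letter is 'n' (vahonf → vavahonf, weskokenf → weweskokenf) repeat the first consonant+vowel as a prefix.
The other patterns: stems whose second-to-last letter is 'd' delete the last vowel and add -ani; stems whose second-to-last letter is 'b' add the prefix ti-; stems whose second-to-last letter is 'm' or 'p' add -us.
So dirpink → didirpink.

didirpink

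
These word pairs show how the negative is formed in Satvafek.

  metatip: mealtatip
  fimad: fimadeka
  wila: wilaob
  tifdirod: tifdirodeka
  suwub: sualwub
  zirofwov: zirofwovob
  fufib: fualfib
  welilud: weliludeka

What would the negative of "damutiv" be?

zirofwov and tifdirod both have last vowel 'o' yet inflect differently (zirofwovob, tifdirodeka), so the last vowel is not what conditions the rule; the final letter is.
"damutiv" ends in -v. The one such stem in the data (zirofwov → zirofwovob) adds -ob, so the same rule applies.
The other patterns: stems ending in -d add -eka; stems ending in -b or -p insert -al- after the first vowel.
So damutiv → damutivob.

damutivob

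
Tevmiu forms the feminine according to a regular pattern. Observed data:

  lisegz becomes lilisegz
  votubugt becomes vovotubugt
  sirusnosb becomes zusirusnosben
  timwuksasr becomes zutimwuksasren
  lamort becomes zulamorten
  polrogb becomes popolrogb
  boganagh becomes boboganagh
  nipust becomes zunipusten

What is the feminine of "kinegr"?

kikinegr

polrogb and sirusnosb both end in -b yet inflect differently (popolrogb, zusirusnosben), so the final letter is not what conditions the rule; the second-to-last letter is.
"kinegr" has second-to-last letter 'g'. The stems whose second-to-last letter is 'g' (polrogb → popolrogb, boganagh → boboganagh, lisegz → lilisegz) repeat the first consonant+vowel as a prefix.
The other pattern: stems whose second-to-last letter is 'r' or 's' add zu- … -en around the stem.
So kinegr → kikinegr.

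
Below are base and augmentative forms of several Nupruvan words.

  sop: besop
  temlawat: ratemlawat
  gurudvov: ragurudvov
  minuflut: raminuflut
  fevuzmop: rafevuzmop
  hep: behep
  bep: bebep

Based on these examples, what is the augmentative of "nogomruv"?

ranogomruv

hep and fevuzmop both end in -p yet inflect differently (behep, rafevuzmop), so the final letter is not what conditions the rule; the number of vowels is.
"nogomruv" has 3 vowels. The stems with 3 vowels (gurudvov → ragurudvov, minuflut → raminuflut, fevuzmop → rafevuzmop) add the prefix ra-.
So nogomruv → ranogomruv.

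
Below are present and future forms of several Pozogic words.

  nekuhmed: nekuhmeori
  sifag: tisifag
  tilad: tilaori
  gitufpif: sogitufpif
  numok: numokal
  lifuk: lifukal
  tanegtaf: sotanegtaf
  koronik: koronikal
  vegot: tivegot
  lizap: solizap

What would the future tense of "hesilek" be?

"hesilek" ends in -k. The stems ending in -k (koronik → koronikal, numok → numokal, lifuk → lifukal) add -al.
So hesilek → hesilekal.

hesilekal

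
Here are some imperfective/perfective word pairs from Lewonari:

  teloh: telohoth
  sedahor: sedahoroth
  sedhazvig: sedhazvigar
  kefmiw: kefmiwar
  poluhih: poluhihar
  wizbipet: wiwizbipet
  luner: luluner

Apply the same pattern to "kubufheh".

kukubufheh

teloh and poluhih both end in -h yet inflect differently (telohoth, poluhihar), so the final letter is not what conditions the rule; the last vowel is.
"kubufheh" has last vowel 'e'. The stems whose last vowel is 'e' (wizbipet → wiwizbipet, luner → luluner) repeat the first consonant+vowel as a prefix.
The other patterns: stems whose last vowel is 'o' add -oth; stems whose last vowel is 'i' add -ar.
So kubufheh → kukubufheh.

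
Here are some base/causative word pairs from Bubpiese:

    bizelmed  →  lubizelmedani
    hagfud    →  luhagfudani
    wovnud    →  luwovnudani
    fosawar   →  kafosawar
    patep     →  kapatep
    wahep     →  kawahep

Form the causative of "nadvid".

"nadvid" ends in -d. The stems ending in -d (bizelmed → lubizelmedani, hagfud → luhagfudani, wovnud → luwovnudani) add lu- … -ani around the stem.
The other pattern: stems ending in -p or -r add the prefix ka-.
So nadvid → lunadvidani.

lunadvidani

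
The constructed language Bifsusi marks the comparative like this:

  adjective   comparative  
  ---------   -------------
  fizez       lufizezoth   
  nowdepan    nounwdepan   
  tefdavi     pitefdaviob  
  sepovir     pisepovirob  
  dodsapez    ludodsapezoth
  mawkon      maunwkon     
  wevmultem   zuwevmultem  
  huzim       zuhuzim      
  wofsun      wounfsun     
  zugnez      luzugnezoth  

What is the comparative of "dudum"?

zududum

wevmultem and zugnez both have last vowel 'e' yet inflect differently (zuwevmultem, luzugnezoth), so the last vowel is not what conditions the rule; the final letter is.
"dudum" ends in -m. The stems ending in -m (huzim → zuhuzim, wevmultem → zuwevmultem) add the prefix zu-.
So dudum → zududum.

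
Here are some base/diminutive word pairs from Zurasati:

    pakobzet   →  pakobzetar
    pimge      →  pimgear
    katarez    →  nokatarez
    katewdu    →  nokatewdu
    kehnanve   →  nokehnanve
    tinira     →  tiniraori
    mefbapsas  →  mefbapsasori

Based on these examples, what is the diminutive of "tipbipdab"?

tipbipdabori

pimge and kehnanve both end in -e yet inflect differently (pimgear, nokehnanve), so the final letter is not what conditions the rule; the first letter is.
"tipbipdab" begins with t-. The one such stem in the data (tinira → tiniraori) adds -ori, so the same rule applies.
So tipbipdab → tipbipdabori.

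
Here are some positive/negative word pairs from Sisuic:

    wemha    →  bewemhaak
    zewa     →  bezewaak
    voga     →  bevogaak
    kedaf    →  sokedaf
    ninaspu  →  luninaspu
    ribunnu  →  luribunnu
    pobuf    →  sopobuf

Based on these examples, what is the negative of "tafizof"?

sotafizof

kedaf and wemha both have last vowel 'a' yet inflect differently (sokedaf, bewemhaak), so the last vowel is not what conditions the rule; the final letter is.
"tafizof" ends in -f. The stems ending in -f (pobuf → sopobuf, kedaf → sokedaf) add the prefix so-.
The other patterns: stems ending in -a add be- … -ak around the stem; stems ending in -u add the prefix lu-.
So tafizof → sotafizof.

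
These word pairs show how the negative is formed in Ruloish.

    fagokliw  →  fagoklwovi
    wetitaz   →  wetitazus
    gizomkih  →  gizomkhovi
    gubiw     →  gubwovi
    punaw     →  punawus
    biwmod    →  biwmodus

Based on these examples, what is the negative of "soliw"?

solwovi

fagokliw and punaw both end in -w yet inflect differently (fagoklwovi, punawus), so the final letter is not what conditions the rule; the last vowel is.
"soliw" has last vowel 'i'. The stems whose last vowel is 'i' (gizomkih → gizomkhovi, fagokliw → fagoklwovi, gubiw → gubwovi) delete the last vowel and add -ovi.
So soliw → solwovi.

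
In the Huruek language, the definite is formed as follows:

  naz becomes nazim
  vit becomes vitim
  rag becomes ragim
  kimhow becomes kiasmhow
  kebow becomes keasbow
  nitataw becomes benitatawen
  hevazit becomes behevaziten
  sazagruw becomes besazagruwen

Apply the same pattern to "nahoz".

naashoz

"nahoz" has 2 vowels. The stems with 2 vowels (kimhow → kiasmhow, kebow → keasbow) insert -as- after the first vowel.
The other patterns: stems with 1 vowel add -im; stems with 3 vowels add be- … -en around the stem.
So nahoz → naashoz.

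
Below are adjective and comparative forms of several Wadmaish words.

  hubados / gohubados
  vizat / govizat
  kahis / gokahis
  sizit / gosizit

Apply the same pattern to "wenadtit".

Every pair shown (hubados → gohubados, vizat → govizat, kahis → gokahis, …) follows the same rule: add the prefix go-.
So wenadtit → gowenadtit.

gowenadtit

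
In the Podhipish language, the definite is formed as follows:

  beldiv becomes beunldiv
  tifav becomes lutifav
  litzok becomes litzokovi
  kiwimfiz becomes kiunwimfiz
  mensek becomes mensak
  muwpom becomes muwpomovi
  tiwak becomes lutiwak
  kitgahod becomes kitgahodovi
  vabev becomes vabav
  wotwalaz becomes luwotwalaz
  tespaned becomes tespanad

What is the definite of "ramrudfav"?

luramrudfav

litzok and tiwak both end in -k yet inflect differently (litzokovi, lutiwak), so the final letter is not what conditions the rule; the last vowel is.
"ramrudfav" has last vowel 'a'. The stems whose last vowel is 'a' (tifav → lutifav, tiwak → lutiwak, wotwalaz → luwotwalaz) add the prefix lu-.
So ramrudfav → luramrudfav.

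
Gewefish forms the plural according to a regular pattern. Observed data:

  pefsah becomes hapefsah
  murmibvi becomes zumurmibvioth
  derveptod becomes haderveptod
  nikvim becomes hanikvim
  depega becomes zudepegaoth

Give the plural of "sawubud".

nikvim and murmibvi both have last vowel 'i' yet inflect differently (hanikvim, zumurmibvioth), so the last vowel is not what conditions the rule; whether the stem ends in a vowel or a consonant is.
"sawubud" ends in a consonant. The stems ending in a consonant (pefsah → hapefsah, derveptod → haderveptod, nikvim → hanikvim) add the prefix ha-.
So sawubud → hasawubud.

hasawubud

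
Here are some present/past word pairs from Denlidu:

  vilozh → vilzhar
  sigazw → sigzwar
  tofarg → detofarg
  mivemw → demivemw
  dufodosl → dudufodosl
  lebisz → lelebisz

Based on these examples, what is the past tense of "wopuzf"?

wopzfar

"wopuzf" has second-to-last letter 'z'. The stems whose second-to-last letter is 'z' (sigazw → sigzwar, vilozh → vilzhar) delete the last vowel and add -ar.
The other patterns: stems whose second-to-last letter is 's' repeat the first consonant+vowel as a prefix; stems whose second-to-last letter is 'm' or 'r' add the prefix de-.
So wopuzf → wopzfar.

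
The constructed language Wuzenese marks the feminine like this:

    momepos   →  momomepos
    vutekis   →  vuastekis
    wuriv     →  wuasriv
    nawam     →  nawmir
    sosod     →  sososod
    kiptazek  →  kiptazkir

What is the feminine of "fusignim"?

vutekis and momepos both end in -s yet inflect differently (vuastekis, momomepos), so the final letter is not what conditions the rule; the last vowel is.
"fusignim" has last vowel 'i'. The stems whose last vowel is 'i' (vutekis → vuastekis, wuriv → wuasriv) insert -as- after the first vowel.
So fusignim → fuassignim.

fuassignim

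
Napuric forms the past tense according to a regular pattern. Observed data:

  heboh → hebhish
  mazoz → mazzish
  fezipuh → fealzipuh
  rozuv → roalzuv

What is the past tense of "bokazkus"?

heboh and fezipuh both end in -h yet inflect differently (hebhish, fealzipuh), so the final letter is not what conditions the rule; the last vowel is.
"bokazkus" has last vowel 'u'. The stems whose last vowel is 'u' (fezipuh → fealzipuh, rozuv → roalzuv) insert -al- after the first vowel.
So bokazkus → boalkazkus.

boalkazkus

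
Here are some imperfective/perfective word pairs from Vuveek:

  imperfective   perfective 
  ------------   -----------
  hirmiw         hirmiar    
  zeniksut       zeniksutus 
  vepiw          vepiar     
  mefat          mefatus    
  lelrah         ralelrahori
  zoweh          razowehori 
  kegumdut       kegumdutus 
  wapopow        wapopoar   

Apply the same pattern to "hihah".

rahihahori

mefat and lelrah both have last vowel 'a' yet inflect differently (mefatus, ralelrahori), so the last vowel is not what conditions the rule; the final letter is.
"hihah" ends in -h. The stems ending in -h (lelrah → ralelrahori, zoweh → razowehori) add ra- … -ori around the stem.
So hihah → rahihahori.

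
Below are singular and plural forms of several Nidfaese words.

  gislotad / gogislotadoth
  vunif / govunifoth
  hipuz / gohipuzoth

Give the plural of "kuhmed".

Every pair shown (gislotad → gogislotadoth, vunif → govunifoth, hipuz → gohipuzoth) follows the same rule: add go- … -oth around the stem.
So kuhmed → gokuhmedoth.

gokuhmedoth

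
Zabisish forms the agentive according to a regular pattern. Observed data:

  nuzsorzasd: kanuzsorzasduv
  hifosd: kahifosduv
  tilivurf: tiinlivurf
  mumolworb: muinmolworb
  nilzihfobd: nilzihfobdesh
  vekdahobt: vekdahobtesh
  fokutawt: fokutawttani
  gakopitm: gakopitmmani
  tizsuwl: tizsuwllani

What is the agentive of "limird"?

liinmird

"limird" has second-to-last letter 'r'. The stems whose second-to-last letter is 'r' (tilivurf → tiinlivurf, mumolworb → muinmolworb) insert -in- after the first vowel.
The other patterns: stems whose second-to-last letter is 's' add ka- … -uv around the stem; stems whose second-to-last letter is 'b' add -esh; stems whose second-to-last letter is 't' or 'w' double the final consonant and add -ani.
So limird → liinmird.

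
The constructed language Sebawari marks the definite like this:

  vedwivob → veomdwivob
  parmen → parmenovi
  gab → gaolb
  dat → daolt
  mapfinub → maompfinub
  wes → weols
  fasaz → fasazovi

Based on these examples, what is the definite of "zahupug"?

gab and mapfinub both end in -b yet inflect differently (gaolb, maompfinub), so the final letter is not what conditions the rule; the number of vowels is.
"zahupug" has 3 vowels. The stems with 3 vowels (mapfinub → maompfinub, vedwivob → veomdwivob) insert -om- after the first vowel.
So zahupug → zaomhupug.

zaomhupug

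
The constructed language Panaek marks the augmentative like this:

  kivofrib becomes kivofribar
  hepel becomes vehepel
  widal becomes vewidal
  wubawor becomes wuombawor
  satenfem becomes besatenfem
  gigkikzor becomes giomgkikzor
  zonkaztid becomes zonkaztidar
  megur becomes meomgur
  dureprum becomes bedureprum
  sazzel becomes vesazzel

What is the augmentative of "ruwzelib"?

"ruwzelib" ends in -b. The one such stem in the data (kivofrib → kivofribar) adds -ar, so the same rule applies.
The other patterns: stems ending in -m add the prefix be-; stems ending in -l add the prefix ve-; stems ending in -r insert -om- after the first vowel.
So ruwzelib → ruwzelibar.

ruwzelibar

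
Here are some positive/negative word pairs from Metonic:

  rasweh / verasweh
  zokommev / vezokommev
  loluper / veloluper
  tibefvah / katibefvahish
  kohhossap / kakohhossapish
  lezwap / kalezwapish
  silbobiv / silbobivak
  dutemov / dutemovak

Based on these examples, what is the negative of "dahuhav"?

kadahuhavish

rasweh and tibefvah both end in -h yet inflect differently (verasweh, katibefvahish), so the final letter is not what conditions the rule; the last vowel is.
"dahuhav" has last vowel 'a'. The stems whose last vowel is 'a' (tibefvah → katibefvahish, kohhossap → kakohhossapish, lezwap → kalezwapish) add ka- … -ish around the stem.
So dahuhav → kadahuhavish.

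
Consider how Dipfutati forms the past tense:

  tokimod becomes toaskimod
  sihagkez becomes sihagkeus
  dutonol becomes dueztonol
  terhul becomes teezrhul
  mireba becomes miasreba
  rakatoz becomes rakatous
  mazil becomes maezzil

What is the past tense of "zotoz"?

zotous

"zotoz" ends in -z. The stems ending in -z (rakatoz → rakatous, sihagkez → sihagkeus) drop the final letter and add -us.
The other patterns: stems ending in -l insert -ez- after the first vowel; stems ending in -a or -d insert -as- after the first vowel.
So zotoz → zotous.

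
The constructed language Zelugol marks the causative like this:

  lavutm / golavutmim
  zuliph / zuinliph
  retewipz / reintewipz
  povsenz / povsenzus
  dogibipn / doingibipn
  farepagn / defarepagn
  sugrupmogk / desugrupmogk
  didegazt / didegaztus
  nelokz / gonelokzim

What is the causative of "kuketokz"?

farepagn and dogibipn both end in -n yet inflect differently (defarepagn, doingibipn), so the final letter is not what conditions the rule; the second-to-last letter is.
"kuketokz" has second-to-last letter 'k'. The one such stem in the data (nelokz → gonelokzim) adds go- … -im around the stem, so the same rule applies.
So kuketokz → gokuketokzim.

gokuketokzim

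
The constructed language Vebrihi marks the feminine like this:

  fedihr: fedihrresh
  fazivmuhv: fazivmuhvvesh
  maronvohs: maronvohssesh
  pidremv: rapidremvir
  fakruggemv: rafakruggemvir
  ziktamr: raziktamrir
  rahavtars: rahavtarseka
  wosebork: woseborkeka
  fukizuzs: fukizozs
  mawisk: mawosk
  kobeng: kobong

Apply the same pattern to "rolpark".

"rolpark" has second-to-last letter 'r'. The stems whose second-to-last letter is 'r' (rahavtars → rahavtarseka, wosebork → woseborkeka) add -eka.
So rolpark → rolparkeka.

rolparkeka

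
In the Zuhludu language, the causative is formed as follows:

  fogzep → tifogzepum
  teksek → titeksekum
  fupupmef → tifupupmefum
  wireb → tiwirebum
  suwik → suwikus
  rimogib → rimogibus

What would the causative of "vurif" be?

"vurif" has last vowel 'i'. The stems whose last vowel is 'i' (suwik → suwikus, rimogib → rimogibus) add -us.
The other pattern: stems whose last vowel is 'e' add ti- … -um around the stem.
So vurif → vurifus.

vurifus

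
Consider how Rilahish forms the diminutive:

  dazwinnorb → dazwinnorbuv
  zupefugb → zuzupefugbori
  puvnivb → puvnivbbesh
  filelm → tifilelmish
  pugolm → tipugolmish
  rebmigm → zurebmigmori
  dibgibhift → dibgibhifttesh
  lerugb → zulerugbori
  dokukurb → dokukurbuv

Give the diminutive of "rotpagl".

zurotpaglori

"rotpagl" has second-to-last letter 'g'. The stems whose second-to-last letter is 'g' (lerugb → zulerugbori, rebmigm → zurebmigmori, zupefugb → zuzupefugbori) add zu- … -ori around the stem.
So rotpagl → zurotpaglori.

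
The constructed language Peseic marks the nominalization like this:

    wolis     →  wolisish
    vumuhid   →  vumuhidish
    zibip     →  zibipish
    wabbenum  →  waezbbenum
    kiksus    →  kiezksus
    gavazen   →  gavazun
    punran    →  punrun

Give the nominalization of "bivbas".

wolis and kiksus both end in -s yet inflect differently (wolisish, kiezksus), so the final letter is not what conditions the rule; the last vowel is.
"bivbas" has last vowel 'a'. The one such stem in the data (punran → punrun) changes the last vowel to 'u' (as does gavazen), so the same rule applies.
The other patterns: stems whose last vowel is 'i' add -ish; stems whose last vowel is 'u' insert -ez- after the first vowel.
So bivbas → bivbus.

bivbus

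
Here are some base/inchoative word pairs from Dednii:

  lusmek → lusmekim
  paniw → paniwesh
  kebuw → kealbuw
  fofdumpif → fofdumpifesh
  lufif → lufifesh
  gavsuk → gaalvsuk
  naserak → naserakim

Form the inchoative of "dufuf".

"dufuf" has last vowel 'u'. The stems whose last vowel is 'u' (gavsuk → gaalvsuk, kebuw → kealbuw) insert -al- after the first vowel.
So dufuf → dualfuf.

dualfuf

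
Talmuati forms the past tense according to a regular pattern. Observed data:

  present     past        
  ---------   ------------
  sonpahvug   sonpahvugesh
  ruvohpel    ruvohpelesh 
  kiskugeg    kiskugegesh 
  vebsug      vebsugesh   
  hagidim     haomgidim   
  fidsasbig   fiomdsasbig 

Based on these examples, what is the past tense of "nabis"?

naombis

"nabis" has last vowel 'i'. The stems whose last vowel is 'i' (fidsasbig → fiomdsasbig, hagidim → haomgidim) insert -om- after the first vowel.
So nabis → naombis.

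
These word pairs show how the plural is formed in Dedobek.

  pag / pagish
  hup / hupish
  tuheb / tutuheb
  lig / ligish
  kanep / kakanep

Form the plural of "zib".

"zib" has 1 vowel. The stems with 1 vowel (lig → ligish, hup → hupish, pag → pagish) add -ish.
The other pattern: stems with 2 vowels repeat the first consonant+vowel as a prefix.
So zib → zibish.

zibish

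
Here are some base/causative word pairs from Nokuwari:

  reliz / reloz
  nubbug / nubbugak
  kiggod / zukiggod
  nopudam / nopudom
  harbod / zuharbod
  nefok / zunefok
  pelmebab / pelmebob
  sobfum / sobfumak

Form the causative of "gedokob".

sobfum and nopudam both end in -m yet inflect differently (sobfumak, nopudom), so the final letter is not what conditions the rule; the last vowel is.
"gedokob" has last vowel 'o'. The stems whose last vowel is 'o' (harbod → zuharbod, kiggod → zukiggod, nefok → zunefok) add the prefix zu-.
The other patterns: stems whose last vowel is 'u' add -ak; stems whose last vowel is 'a' or 'i' change the last vowel to 'o'.
So gedokob → zugedokob.

zugedokob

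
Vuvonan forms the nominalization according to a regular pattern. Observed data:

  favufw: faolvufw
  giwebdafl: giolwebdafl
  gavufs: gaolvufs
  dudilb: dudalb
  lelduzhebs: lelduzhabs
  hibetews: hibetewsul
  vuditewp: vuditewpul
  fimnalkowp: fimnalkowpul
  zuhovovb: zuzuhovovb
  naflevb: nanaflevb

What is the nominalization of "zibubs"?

gavufs and lelduzhebs both end in -s yet inflect differently (gaolvufs, lelduzhabs), so the final letter is not what conditions the rule; the second-to-last letter is.
"zibubs" has second-to-last letter 'b'. The one such stem in the data (lelduzhebs → lelduzhabs) changes the last vowel to 'a' (as does dudilb), so the same rule applies.
The other patterns: stems whose second-to-last letter is 'f' insert -ol- after the first vowel; stems whose second-to-last letter is 'w' add -ul; stems whose second-to-last letter is 'v' repeat the first consonant+vowel as a prefix.
So zibubs → zibabs.

zibabs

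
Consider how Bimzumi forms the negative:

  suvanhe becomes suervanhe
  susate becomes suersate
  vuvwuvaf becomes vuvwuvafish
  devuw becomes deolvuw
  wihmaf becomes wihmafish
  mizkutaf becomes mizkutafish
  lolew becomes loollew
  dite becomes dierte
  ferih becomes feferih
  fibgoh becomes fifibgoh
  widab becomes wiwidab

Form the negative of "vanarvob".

vavanarvob

widab and vuvwuvaf both have last vowel 'a' yet inflect differently (wiwidab, vuvwuvafish), so the last vowel is not what conditions the rule; the final letter is.
"vanarvob" ends in -b. The one such stem in the data (widab → wiwidab) repeats the first consonant+vowel as a prefix (as do ferih, fibgoh), so the same rule applies.
The other patterns: stems ending in -f add -ish; stems ending in -e insert -er- after the first vowel; stems ending in -w insert -ol- after the first vowel.
So vanarvob → vavanarvob.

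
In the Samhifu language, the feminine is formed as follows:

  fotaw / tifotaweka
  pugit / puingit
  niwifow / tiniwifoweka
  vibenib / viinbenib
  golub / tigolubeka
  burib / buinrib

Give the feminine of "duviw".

"duviw" has last vowel 'i'. The stems whose last vowel is 'i' (pugit → puingit, burib → buinrib, vibenib → viinbenib) insert -in- after the first vowel.
So duviw → duinviw.

duinviw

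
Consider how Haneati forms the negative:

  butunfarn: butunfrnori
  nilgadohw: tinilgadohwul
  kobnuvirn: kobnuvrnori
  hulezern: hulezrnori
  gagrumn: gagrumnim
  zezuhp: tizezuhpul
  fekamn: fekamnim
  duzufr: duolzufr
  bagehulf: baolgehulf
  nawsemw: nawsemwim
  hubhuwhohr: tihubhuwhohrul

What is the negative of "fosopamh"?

butunfarn and gagrumn both end in -n yet inflect differently (butunfrnori, gagrumnim), so the final letter is not what conditions the rule; the second-to-last letter is.
"fosopamh" has second-to-last letter 'm'. The stems whose second-to-last letter is 'm' (gagrumn → gagrumnim, fekamn → fekamnim, nawsemw → nawsemwim) add -im.
The other patterns: stems whose second-to-last letter is 'r' delete the last vowel and add -ori; stems whose second-to-last letter is 'h' add ti- … -ul around the stem; stems whose second-to-last letter is 'f' or 'l' insert -ol- after the first vowel.
So fosopamh → fosopamhim.

fosopamhim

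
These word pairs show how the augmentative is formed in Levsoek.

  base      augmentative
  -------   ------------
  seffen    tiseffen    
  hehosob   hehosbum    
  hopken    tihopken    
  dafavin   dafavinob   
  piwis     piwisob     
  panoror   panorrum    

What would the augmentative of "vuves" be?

seffen and dafavin both end in -n yet inflect differently (tiseffen, dafavinob), so the final letter is not what conditions the rule; the last vowel is.
"vuves" has last vowel 'e'. The stems whose last vowel is 'e' (seffen → tiseffen, hopken → tihopken) add the prefix ti-.
The other patterns: stems whose last vowel is 'i' add -ob; stems whose last vowel is 'o' delete the last vowel and add -um.
So vuves → tivuves.

tivuves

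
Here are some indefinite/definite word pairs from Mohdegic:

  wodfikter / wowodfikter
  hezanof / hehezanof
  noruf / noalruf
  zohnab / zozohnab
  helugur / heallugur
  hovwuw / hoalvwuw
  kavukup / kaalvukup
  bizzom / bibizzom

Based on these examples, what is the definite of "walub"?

"walub" has last vowel 'u'. The stems whose last vowel is 'u' (kavukup → kaalvukup, helugur → heallugur, noruf → noalruf) insert -al- after the first vowel.
The other pattern: stems whose last vowel is 'a', 'e' or 'o' repeat the first consonant+vowel as a prefix.
So walub → waallub.

waallub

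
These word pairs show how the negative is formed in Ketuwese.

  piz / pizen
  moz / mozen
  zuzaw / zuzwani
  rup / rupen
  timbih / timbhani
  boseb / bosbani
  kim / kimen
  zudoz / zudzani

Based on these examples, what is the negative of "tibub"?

tibbani

piz and zudoz both end in -z yet inflect differently (pizen, zudzani), so the final letter is not what conditions the rule; the number of vowels is.
"tibub" has 2 vowels. The stems with 2 vowels (timbih → timbhani, zudoz → zudzani, zuzaw → zuzwani) delete the last vowel and add -ani.
The other pattern: stems with 1 vowel add -en.
So tibub → tibbani.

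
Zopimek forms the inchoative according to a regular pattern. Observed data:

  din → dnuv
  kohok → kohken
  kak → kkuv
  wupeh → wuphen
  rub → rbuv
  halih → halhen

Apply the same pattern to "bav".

kohok and kak both end in -k yet inflect differently (kohken, kkuv), so the final letter is not what conditions the rule; the number of vowels is.
"bav" has 1 vowel. The stems with 1 vowel (din → dnuv, rub → rbuv, kak → kkuv) delete the last vowel and add -uv.
The other pattern: stems with 2 vowels delete the last vowel and add -en.
So bav → bvuv.

bvuv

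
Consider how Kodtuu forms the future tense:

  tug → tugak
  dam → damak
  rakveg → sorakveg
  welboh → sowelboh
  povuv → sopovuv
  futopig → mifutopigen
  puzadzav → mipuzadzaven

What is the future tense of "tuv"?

tuvak

tug and rakveg both end in -g yet inflect differently (tugak, sorakveg), so the final letter is not what conditions the rule; the number of vowels is.
"tuv" has 1 vowel. The stems with 1 vowel (tug → tugak, dam → damak) add -ak.
So tuv → tuvak.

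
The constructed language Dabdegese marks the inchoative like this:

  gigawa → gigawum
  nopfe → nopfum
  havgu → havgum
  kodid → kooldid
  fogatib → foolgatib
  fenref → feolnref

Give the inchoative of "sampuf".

nopfe and fenref both have last vowel 'e' yet inflect differently (nopfum, feolnref), so the last vowel is not what conditions the rule; whether the stem ends in a vowel or a consonant is.
"sampuf" ends in a consonant. The stems ending in a consonant (kodid → kooldid, fogatib → foolgatib, fenref → feolnref) insert -ol- after the first vowel.
So sampuf → saolmpuf.

saolmpuf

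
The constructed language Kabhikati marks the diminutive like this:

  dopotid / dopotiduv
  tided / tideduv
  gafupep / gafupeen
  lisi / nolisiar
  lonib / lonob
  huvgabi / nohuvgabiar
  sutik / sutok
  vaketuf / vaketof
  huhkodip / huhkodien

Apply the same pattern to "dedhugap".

gafupep and tided both have last vowel 'e' yet inflect differently (gafupeen, tideduv), so the last vowel is not what conditions the rule; the final letter is.
"dedhugap" ends in -p. The stems ending in -p (gafupep → gafupeen, huhkodip → huhkodien) drop the final letter and add -en.
So dedhugap → dedhugaen.

dedhugaen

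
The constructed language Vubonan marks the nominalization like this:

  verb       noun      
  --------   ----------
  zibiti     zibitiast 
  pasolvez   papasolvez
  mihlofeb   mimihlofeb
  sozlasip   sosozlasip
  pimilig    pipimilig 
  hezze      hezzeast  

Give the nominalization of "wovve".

wovveast

zibiti and pimilig both have last vowel 'i' yet inflect differently (zibitiast, pipimilig), so the last vowel is not what conditions the rule; whether the stem ends in a vowel or a consonant is.
"wovve" ends in a vowel. The stems ending in a vowel (zibiti → zibitiast, hezze → hezzeast) add -ast.
So wovve → wovveast.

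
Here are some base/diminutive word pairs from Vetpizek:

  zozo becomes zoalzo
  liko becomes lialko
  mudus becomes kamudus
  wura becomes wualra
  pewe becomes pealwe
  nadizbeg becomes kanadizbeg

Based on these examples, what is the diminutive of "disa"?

pewe and nadizbeg both have last vowel 'e' yet inflect differently (pealwe, kanadizbeg), so the last vowel is not what conditions the rule; whether the stem ends in a vowel or a consonant is.
"disa" ends in a vowel. The stems ending in a vowel (wura → wualra, zozo → zoalzo, pewe → pealwe) insert -al- after the first vowel.
So disa → dialsa.

dialsa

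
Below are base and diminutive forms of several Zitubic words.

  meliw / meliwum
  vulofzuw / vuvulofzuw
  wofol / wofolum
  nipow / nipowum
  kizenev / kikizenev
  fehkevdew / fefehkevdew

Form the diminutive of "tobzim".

tobzimum

"tobzim" has 2 vowels. The stems with 2 vowels (meliw → meliwum, wofol → wofolum, nipow → nipowum) add -um.
The other pattern: stems with 3 vowels repeat the first consonant+vowel as a prefix.
So tobzim → tobzimum.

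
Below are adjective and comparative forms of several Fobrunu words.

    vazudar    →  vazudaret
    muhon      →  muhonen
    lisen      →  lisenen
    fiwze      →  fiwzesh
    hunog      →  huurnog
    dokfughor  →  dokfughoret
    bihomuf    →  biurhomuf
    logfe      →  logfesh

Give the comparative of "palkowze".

logfe and lisen both have last vowel 'e' yet inflect differently (logfesh, lisenen), so the last vowel is not what conditions the rule; the final letter is.
"palkowze" ends in -e. The stems ending in -e (logfe → logfesh, fiwze → fiwzesh) drop the final letter and add -esh.
The other patterns: stems ending in -n add -en; stems ending in -r add -et; stems ending in -f or -g insert -ur- after the first vowel.
So palkowze → palkowzesh.

palkowzesh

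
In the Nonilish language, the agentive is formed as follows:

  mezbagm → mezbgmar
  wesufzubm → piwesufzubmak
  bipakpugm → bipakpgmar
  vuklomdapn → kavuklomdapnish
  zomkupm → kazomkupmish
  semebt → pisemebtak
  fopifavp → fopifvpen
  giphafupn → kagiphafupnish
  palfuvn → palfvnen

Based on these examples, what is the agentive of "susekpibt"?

pisusekpibtak

wesufzubm and zomkupm both end in -m yet inflect differently (piwesufzubmak, kazomkupmish), so the final letter is not what conditions the rule; the second-to-last letter is.
"susekpibt" has second-to-last letter 'b'. The stems whose second-to-last letter is 'b' (semebt → pisemebtak, wesufzubm → piwesufzubmak) add pi- … -ak around the stem.
So susekpibt → pisusekpibtak.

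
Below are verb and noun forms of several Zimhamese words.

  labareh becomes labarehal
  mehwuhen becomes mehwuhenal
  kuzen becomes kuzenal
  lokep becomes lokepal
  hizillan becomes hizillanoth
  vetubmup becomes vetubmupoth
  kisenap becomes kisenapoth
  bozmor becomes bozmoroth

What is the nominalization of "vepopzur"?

vepopzuroth

mehwuhen and hizillan both end in -n yet inflect differently (mehwuhenal, hizillanoth), so the final letter is not what conditions the rule; the last vowel is.
"vepopzur" has last vowel 'u'. The one such stem in the data (vetubmup → vetubmupoth) adds -oth, so the same rule applies.
The other pattern: stems whose last vowel is 'e' add -al.
So vepopzur → vepopzuroth.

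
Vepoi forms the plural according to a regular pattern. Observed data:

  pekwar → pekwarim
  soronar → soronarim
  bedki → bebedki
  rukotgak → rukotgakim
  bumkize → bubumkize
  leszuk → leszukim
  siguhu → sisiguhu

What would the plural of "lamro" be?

siguhu and leszuk both have last vowel 'u' yet inflect differently (sisiguhu, leszukim), so the last vowel is not what conditions the rule; whether the stem ends in a vowel or a consonant is.
"lamro" ends in a vowel. The stems ending in a vowel (bumkize → bubumkize, siguhu → sisiguhu, bedki → bebedki) repeat the first consonant+vowel as a prefix.
The other pattern: stems ending in a consonant add -im.
So lamro → lalamro.

lalamro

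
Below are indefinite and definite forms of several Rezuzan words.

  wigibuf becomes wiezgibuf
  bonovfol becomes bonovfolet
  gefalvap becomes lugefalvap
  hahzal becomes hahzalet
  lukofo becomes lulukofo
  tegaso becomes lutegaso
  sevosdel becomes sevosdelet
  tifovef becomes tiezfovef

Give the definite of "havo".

luhavo

sevosdel and tifovef both have last vowel 'e' yet inflect differently (sevosdelet, tiezfovef), so the last vowel is not what conditions the rule; the final letter is.
"havo" ends in -o. The stems ending in -o (lukofo → lulukofo, tegaso → lutegaso) add the prefix lu-.
So havo → luhavo.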